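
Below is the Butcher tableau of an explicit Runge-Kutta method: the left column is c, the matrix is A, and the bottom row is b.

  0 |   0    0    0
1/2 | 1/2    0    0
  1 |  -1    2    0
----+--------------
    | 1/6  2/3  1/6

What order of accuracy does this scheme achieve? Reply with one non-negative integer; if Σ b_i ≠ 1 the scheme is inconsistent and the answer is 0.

b = (1/6, 2/3, 1/6)
c = (0, 1/2, 1)
Ac = (0, 0, 1)
Σ b_i: 1/6·1 + 2/3·1 + 1/6·1 = 1 ✓
b·c: 2/3·1/2 + 1/6·1 = 1/2 ✓
b·c²: 2/3·1/4 + 1/6·1 = 1/3 ✓
b·Ac: 1/6·1 = 1/6 ✓; 3 stages ⇒ order 3.

3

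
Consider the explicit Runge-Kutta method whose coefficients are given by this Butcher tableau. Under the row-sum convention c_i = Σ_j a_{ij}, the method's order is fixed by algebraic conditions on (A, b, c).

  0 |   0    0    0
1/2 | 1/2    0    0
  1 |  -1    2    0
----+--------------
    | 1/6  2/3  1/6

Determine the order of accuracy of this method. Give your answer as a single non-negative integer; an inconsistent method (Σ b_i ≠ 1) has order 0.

3

b = (1/6, 2/3, 1/6)
c = (0, 1/2, 1)
Ac = (0, 0, 1)
Σ b_i: 1/6·1 + 2/3·1 + 1/6·1 = 1 ✓
b·c: 2/3·1/2 + 1/6·1 = 1/2 ✓
b·c²: 2/3·1/4 + 1/6·1 = 1/3 ✓
b·Ac: 1/6·1 = 1/6 ✓; 3 stages ⇒ order 3.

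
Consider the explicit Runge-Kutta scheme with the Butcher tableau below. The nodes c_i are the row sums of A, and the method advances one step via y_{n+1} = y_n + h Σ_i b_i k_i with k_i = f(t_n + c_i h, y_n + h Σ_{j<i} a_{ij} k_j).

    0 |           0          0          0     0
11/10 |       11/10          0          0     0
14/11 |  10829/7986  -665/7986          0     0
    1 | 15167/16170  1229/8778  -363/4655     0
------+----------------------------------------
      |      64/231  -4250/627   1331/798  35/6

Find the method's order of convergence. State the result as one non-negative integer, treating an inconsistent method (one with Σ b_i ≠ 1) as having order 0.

4

b = (64/231, -4250/627, 1331/798, 35/6)
c = (0, 11/10, 14/11, 1)
Ac = (0, 0, -133/1452, 23/420)
Σ b_i: 64/231·1 + (-4250/627)·1 + 1331/798·1 + 35/6·1 = 1 ✓
b·c: (-4250/627)·11/10 + 1331/798·14/11 + 35/6·1 = 1/2 ✓
b·c²: (-4250/627)·121/100 + 1331/798·196/121 + 35/6·1 = 1/3 ✓
b·Ac: 1331/798·(-133/1452) + 35/6·23/420 = 1/6 ✓
b·c³: (-4250/627)·1331/1000 + 1331/798·2744/1331 + 35/6·1 = 1/4 ✓
b·(c∘Ac): 1331/798·(-931/7986) + 35/6·23/420 = 1/8 ✓
b·Ac²: 1331/798·(-133/1320) + 35/6·181/4200 = 1/12 ✓
b·A²c: 35/6·1/140 = 1/24 ✓; 4 stages ⇒ order 4.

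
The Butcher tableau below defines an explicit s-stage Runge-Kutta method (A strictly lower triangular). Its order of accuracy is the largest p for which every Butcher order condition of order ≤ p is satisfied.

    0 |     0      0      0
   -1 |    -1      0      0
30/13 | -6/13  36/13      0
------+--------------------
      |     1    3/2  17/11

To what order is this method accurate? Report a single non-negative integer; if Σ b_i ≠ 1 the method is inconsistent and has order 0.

0

b = (1, 3/2, 17/11)
c = (0, -1, 30/13)
Ac = (0, 0, -36/13)
Σ b_i: 1·1 + 3/2·1 + 17/11·1 = 89/22 ≠ 1 ⇒ order 0.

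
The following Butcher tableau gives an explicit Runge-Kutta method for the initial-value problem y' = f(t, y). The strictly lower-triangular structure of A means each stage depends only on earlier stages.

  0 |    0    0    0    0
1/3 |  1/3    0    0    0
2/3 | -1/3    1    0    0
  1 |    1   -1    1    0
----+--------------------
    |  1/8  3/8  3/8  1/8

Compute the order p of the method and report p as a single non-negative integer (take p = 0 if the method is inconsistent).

4

b = (1/8, 3/8, 3/8, 1/8)
c = (0, 1/3, 2/3, 1)
Ac = (0, 0, 1/3, 1/3)
Σ b_i: 1/8·1 + 3/8·1 + 3/8·1 + 1/8·1 = 1 ✓
b·c: 3/8·1/3 + 3/8·2/3 + 1/8·1 = 1/2 ✓
b·c²: 3/8·1/9 + 3/8·4/9 + 1/8·1 = 1/3 ✓
b·Ac: 3/8·1/3 + 1/8·1/3 = 1/6 ✓
b·c³: 3/8·1/27 + 3/8·8/27 + 1/8·1 = 1/4 ✓
b·(c∘Ac): 3/8·2/9 + 1/8·1/3 = 1/8 ✓
b·Ac²: 3/8·1/9 + 1/8·1/3 = 1/12 ✓
b·A²c: 1/8·1/3 = 1/24 ✓; 4 stages ⇒ order 4.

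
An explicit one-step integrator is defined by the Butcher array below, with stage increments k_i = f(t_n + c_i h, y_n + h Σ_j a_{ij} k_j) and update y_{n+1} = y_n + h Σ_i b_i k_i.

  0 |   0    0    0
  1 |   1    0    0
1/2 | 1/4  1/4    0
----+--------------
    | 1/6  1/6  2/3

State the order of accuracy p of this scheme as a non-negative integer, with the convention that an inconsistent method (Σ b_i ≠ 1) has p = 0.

3

b = (1/6, 1/6, 2/3)
c = (0, 1, 1/2)
Ac = (0, 0, 1/4)
Σ b_i: 1/6·1 + 1/6·1 + 2/3·1 = 1 ✓
b·c: 1/6·1 + 2/3·1/2 = 1/2 ✓
b·c²: 1/6·1 + 2/3·1/4 = 1/3 ✓
b·Ac: 2/3·1/4 = 1/6 ✓; 3 stages ⇒ order 3.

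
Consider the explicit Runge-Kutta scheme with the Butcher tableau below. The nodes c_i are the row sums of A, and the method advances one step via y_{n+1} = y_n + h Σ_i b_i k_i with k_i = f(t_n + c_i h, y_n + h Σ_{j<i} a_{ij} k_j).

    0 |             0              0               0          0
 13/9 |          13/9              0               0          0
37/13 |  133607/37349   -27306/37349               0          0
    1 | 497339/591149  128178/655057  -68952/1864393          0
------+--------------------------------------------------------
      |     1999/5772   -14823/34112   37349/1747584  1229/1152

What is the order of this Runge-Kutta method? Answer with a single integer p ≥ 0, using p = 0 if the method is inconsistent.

4

b = (1999/5772, -14823/34112, 37349/1747584, 1229/1152)
c = (0, 13/9, 37/13, 1)
Ac = (0, 0, -3034/2873, 218/1229)
Σ b_i: 1999/5772·1 + (-14823/34112)·1 + 37349/1747584·1 + 1229/1152·1 = 1 ✓
b·c: (-14823/34112)·13/9 + 37349/1747584·37/13 + 1229/1152·1 = 1/2 ✓
b·c²: (-14823/34112)·169/81 + 37349/1747584·1369/169 + 1229/1152·1 = 1/3 ✓
b·Ac: 37349/1747584·(-3034/2873) + 1229/1152·218/1229 = 1/6 ✓
b·c³: (-14823/34112)·2197/729 + 37349/1747584·50653/2197 + 1229/1152·1 = 1/4 ✓
b·(c∘Ac): 37349/1747584·(-112258/37349) + 1229/1152·218/1229 = 1/8 ✓
b·Ac²: 37349/1747584·(-3034/1989) + 1229/1152·1202/11061 = 1/12 ✓
b·A²c: 1229/1152·48/1229 = 1/24 ✓; 4 stages ⇒ order 4.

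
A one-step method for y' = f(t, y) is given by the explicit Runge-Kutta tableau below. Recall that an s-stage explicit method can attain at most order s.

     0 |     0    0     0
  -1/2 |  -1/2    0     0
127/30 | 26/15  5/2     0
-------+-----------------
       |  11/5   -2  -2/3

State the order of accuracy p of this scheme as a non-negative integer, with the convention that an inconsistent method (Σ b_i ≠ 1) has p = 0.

0

b = (11/5, -2, -2/3)
c = (0, -1/2, 127/30)
Ac = (0, 0, -5/4)
Σ b_i: 11/5·1 + (-2)·1 + (-2/3)·1 = -7/15 ≠ 1 ⇒ order 0.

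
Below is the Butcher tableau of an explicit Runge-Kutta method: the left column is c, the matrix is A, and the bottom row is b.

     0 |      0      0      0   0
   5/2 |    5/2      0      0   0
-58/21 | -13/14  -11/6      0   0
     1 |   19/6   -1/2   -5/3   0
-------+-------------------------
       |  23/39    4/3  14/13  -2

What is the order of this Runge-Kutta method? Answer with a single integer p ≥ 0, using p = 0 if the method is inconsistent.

1

b = (23/39, 4/3, 14/13, -2)
c = (0, 5/2, -58/21, 1)
Ac = (0, 0, -55/12, 845/252)
Σ b_i: 23/39·1 + 4/3·1 + 14/13·1 + (-2)·1 = 1 ✓
b·c: 4/3·5/2 + 14/13·(-58/21) + (-2)·1 = -64/39 ≠ 1/2 ⇒ order 1.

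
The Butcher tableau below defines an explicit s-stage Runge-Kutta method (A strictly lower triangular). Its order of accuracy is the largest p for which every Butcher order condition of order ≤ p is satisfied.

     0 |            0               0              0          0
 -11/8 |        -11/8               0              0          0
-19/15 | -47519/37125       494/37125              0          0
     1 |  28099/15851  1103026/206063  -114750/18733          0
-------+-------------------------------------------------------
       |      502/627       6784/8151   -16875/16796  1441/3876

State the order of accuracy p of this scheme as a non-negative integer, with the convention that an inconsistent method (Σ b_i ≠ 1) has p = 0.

b = (502/627, 6784/8151, -16875/16796, 1441/3876)
c = (0, -11/8, -19/15, 1)
Ac = (0, 0, -247/13500, 209/524)
Σ b_i: 502/627·1 + 6784/8151·1 + (-16875/16796)·1 + 1441/3876·1 = 1 ✓
b·c: 6784/8151·(-11/8) + (-16875/16796)·(-19/15) + 1441/3876·1 = 1/2 ✓
b·c²: 6784/8151·121/64 + (-16875/16796)·361/225 + 1441/3876·1 = 1/3 ✓
b·Ac: (-16875/16796)·(-247/13500) + 1441/3876·209/524 = 1/6 ✓
b·c³: 6784/8151·(-1331/512) + (-16875/16796)·(-6859/3375) + 1441/3876·1 = 1/4 ✓
b·(c∘Ac): (-16875/16796)·4693/202500 + 1441/3876·209/524 = 1/8 ✓
b·Ac²: (-16875/16796)·2717/108000 + 1441/3876·13471/46112 = 1/12 ✓
b·A²c: 1441/3876·323/2882 = 1/24 ✓; 4 stages ⇒ order 4.

4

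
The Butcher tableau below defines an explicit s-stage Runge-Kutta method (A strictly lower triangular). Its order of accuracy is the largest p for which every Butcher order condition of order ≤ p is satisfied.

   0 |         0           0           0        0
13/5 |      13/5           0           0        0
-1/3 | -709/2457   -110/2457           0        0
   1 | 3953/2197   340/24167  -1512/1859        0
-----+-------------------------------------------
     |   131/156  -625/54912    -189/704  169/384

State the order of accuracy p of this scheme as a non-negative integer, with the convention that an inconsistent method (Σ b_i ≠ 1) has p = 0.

b = (131/156, -625/54912, -189/704, 169/384)
c = (0, 13/5, -1/3, 1)
Ac = (0, 0, -22/189, 4/13)
Σ b_i: 131/156·1 + (-625/54912)·1 + (-189/704)·1 + 169/384·1 = 1 ✓
b·c: (-625/54912)·13/5 + (-189/704)·(-1/3) + 169/384·1 = 1/2 ✓
b·c²: (-625/54912)·169/25 + (-189/704)·1/9 + 169/384·1 = 1/3 ✓
b·Ac: (-189/704)·(-22/189) + 169/384·4/13 = 1/6 ✓
b·c³: (-625/54912)·2197/125 + (-189/704)·(-1/27) + 169/384·1 = 1/4 ✓
b·(c∘Ac): (-189/704)·22/567 + 169/384·4/13 = 1/8 ✓
b·Ac²: (-189/704)·(-286/945) + 169/384·4/845 = 1/12 ✓
b·A²c: 169/384·16/169 = 1/24 ✓; 4 stages ⇒ order 4.

4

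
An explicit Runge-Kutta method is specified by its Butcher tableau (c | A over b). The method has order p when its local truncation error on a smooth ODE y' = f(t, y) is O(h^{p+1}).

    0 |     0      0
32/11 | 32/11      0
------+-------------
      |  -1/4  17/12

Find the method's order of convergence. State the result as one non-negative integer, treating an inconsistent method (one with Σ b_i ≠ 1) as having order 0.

0

b = (-1/4, 17/12)
c = (0, 32/11)
Σ b_i: (-1/4)·1 + 17/12·1 = 7/6 ≠ 1 ⇒ order 0.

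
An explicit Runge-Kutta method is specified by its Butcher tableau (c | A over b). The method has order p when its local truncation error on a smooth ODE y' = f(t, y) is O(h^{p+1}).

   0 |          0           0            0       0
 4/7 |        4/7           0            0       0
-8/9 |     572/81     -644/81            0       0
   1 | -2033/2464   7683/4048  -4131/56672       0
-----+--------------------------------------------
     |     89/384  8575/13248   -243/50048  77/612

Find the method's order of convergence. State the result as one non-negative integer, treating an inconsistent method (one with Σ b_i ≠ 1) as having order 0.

4

b = (89/384, 8575/13248, -243/50048, 77/612)
c = (0, 4/7, -8/9, 1)
Ac = (0, 0, -368/81, 177/154)
Σ b_i: 89/384·1 + 8575/13248·1 + (-243/50048)·1 + 77/612·1 = 1 ✓
b·c: 8575/13248·4/7 + (-243/50048)·(-8/9) + 77/612·1 = 1/2 ✓
b·c²: 8575/13248·16/49 + (-243/50048)·64/81 + 77/612·1 = 1/3 ✓
b·Ac: (-243/50048)·(-368/81) + 77/612·177/154 = 1/6 ✓
b·c³: 8575/13248·64/343 + (-243/50048)·(-512/729) + 77/612·1 = 1/4 ✓
b·(c∘Ac): (-243/50048)·2944/729 + 77/612·177/154 = 1/8 ✓
b·Ac²: (-243/50048)·(-1472/567) + 77/612·303/539 = 1/12 ✓
b·A²c: 77/612·51/154 = 1/24 ✓; 4 stages ⇒ order 4.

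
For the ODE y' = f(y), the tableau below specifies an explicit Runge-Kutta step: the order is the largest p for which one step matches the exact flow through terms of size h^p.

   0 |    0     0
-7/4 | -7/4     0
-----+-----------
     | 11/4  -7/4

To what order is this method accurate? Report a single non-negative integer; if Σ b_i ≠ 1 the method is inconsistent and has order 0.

1

b = (11/4, -7/4)
c = (0, -7/4)
Σ b_i: 11/4·1 + (-7/4)·1 = 1 ✓
b·c: (-7/4)·(-7/4) = 49/16 ≠ 1/2 ⇒ order 1.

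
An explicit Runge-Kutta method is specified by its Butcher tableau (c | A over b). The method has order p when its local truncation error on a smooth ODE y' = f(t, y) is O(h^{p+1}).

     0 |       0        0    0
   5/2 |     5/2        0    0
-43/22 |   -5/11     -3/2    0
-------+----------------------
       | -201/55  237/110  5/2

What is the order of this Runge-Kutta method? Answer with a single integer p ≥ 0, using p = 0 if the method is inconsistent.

b = (-201/55, 237/110, 5/2)
c = (0, 5/2, -43/22)
Ac = (0, 0, -15/4)
Σ b_i: (-201/55)·1 + 237/110·1 + 5/2·1 = 1 ✓
b·c: 237/110·5/2 + 5/2·(-43/22) = 1/2 ✓
b·c²: 237/110·25/4 + 5/2·1849/484 = 2785/121 ≠ 1/3 ⇒ order 2.
b·Ac: 5/2·(-15/4) = -75/8 ≠ 1/6

2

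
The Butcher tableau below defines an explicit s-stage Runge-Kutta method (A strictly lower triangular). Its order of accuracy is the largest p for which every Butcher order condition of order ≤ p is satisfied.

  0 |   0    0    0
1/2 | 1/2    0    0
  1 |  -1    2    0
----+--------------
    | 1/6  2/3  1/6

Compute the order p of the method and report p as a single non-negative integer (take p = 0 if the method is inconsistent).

3

b = (1/6, 2/3, 1/6)
c = (0, 1/2, 1)
Ac = (0, 0, 1)
Σ b_i: 1/6·1 + 2/3·1 + 1/6·1 = 1 ✓
b·c: 2/3·1/2 + 1/6·1 = 1/2 ✓
b·c²: 2/3·1/4 + 1/6·1 = 1/3 ✓
b·Ac: 1/6·1 = 1/6 ✓; 3 stages ⇒ order 3.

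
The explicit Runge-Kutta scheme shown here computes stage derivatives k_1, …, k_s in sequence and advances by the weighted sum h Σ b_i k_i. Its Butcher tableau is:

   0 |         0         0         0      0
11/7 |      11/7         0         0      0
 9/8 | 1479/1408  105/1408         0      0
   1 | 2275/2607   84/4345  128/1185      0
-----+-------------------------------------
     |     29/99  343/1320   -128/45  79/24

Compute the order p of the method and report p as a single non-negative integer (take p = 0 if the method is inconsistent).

b = (29/99, 343/1320, -128/45, 79/24)
c = (0, 11/7, 9/8, 1)
Ac = (0, 0, 15/128, 12/79)
Σ b_i: 29/99·1 + 343/1320·1 + (-128/45)·1 + 79/24·1 = 1 ✓
b·c: 343/1320·11/7 + (-128/45)·9/8 + 79/24·1 = 1/2 ✓
b·c²: 343/1320·121/49 + (-128/45)·81/64 + 79/24·1 = 1/3 ✓
b·Ac: (-128/45)·15/128 + 79/24·12/79 = 1/6 ✓
b·c³: 343/1320·1331/343 + (-128/45)·729/512 + 79/24·1 = 1/4 ✓
b·(c∘Ac): (-128/45)·135/1024 + 79/24·12/79 = 1/8 ✓
b·Ac²: (-128/45)·165/896 + 79/24·102/553 = 1/12 ✓
b·A²c: 79/24·1/79 = 1/24 ✓; 4 stages ⇒ order 4.

4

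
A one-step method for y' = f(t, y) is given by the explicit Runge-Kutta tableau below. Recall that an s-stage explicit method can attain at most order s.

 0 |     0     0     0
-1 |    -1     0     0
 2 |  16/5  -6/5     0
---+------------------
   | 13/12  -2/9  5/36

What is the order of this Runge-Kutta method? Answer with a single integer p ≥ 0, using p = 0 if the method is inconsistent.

b = (13/12, -2/9, 5/36)
c = (0, -1, 2)
Ac = (0, 0, 6/5)
Σ b_i: 13/12·1 + (-2/9)·1 + 5/36·1 = 1 ✓
b·c: (-2/9)·(-1) + 5/36·2 = 1/2 ✓
b·c²: (-2/9)·1 + 5/36·4 = 1/3 ✓
b·Ac: 5/36·6/5 = 1/6 ✓; 3 stages ⇒ order 3.

3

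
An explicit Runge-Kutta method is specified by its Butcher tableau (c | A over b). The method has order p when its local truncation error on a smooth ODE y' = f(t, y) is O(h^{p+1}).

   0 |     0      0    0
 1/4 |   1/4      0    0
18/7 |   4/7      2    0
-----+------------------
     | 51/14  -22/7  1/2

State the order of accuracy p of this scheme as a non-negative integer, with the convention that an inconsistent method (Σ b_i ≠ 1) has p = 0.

2

b = (51/14, -22/7, 1/2)
c = (0, 1/4, 18/7)
Ac = (0, 0, 1/2)
Σ b_i: 51/14·1 + (-22/7)·1 + 1/2·1 = 1 ✓
b·c: (-22/7)·1/4 + 1/2·18/7 = 1/2 ✓
b·c²: (-22/7)·1/16 + 1/2·324/49 = 1219/392 ≠ 1/3 ⇒ order 2.
b·Ac: 1/2·1/2 = 1/4 ≠ 1/6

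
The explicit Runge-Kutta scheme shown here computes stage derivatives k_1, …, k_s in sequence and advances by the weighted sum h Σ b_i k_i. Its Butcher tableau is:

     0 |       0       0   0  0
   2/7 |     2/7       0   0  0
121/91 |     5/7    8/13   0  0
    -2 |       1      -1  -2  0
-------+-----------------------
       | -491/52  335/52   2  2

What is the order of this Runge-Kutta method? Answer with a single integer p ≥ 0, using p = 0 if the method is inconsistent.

2

b = (-491/52, 335/52, 2, 2)
c = (0, 2/7, 121/91, -2)
Ac = (0, 0, 16/91, -268/91)
Σ b_i: (-491/52)·1 + 335/52·1 + 2·1 + 2·1 = 1 ✓
b·c: 335/52·2/7 + 2·121/91 + 2·(-2) = 1/2 ✓
b·c²: 335/52·4/49 + 2·14641/8281 + 2·4 = 99885/8281 ≠ 1/3 ⇒ order 2.
b·Ac: 2·16/91 + 2·(-268/91) = -72/13 ≠ 1/6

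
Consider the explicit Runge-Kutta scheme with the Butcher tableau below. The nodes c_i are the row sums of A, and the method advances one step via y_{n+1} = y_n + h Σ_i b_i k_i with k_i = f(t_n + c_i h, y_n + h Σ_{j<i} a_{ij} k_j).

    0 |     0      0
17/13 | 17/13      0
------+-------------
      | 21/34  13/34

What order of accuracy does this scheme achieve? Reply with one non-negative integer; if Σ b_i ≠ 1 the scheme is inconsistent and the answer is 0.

b = (21/34, 13/34)
c = (0, 17/13)
Σ b_i: 21/34·1 + 13/34·1 = 1 ✓
b·c: 13/34·17/13 = 1/2 ✓; 2 stages ⇒ order 2.

2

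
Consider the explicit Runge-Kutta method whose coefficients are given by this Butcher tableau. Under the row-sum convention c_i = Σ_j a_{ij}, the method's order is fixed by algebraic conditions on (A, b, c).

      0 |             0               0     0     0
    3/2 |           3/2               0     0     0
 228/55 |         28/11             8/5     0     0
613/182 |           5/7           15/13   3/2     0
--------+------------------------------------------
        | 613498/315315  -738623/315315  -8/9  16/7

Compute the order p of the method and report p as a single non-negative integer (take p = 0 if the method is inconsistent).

2

b = (613498/315315, -738623/315315, -8/9, 16/7)
c = (0, 3/2, 228/55, 613/182)
Ac = (0, 0, 12/5, 11367/1430)
Σ b_i: 613498/315315·1 + (-738623/315315)·1 + (-8/9)·1 + 16/7·1 = 1 ✓
b·c: (-738623/315315)·3/2 + (-8/9)·228/55 + 16/7·613/182 = 1/2 ✓
b·c²: (-738623/315315)·9/4 + (-8/9)·51984/3025 + 16/7·375769/33124 = 3776254941/701400700 ≠ 1/3 ⇒ order 2.
b·Ac: (-8/9)·12/5 + 16/7·11367/1430 = 240776/15015 ≠ 1/6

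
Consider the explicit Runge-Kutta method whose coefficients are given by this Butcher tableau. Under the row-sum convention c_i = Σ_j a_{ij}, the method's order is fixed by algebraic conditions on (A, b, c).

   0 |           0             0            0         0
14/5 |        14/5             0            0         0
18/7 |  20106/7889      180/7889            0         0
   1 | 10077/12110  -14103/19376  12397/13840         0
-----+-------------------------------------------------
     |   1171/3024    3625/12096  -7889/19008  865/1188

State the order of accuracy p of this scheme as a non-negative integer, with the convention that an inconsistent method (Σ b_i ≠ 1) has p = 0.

4

b = (1171/3024, 3625/12096, -7889/19008, 865/1188)
c = (0, 14/5, 18/7, 1)
Ac = (0, 0, 72/1127, 459/1730)
Σ b_i: 1171/3024·1 + 3625/12096·1 + (-7889/19008)·1 + 865/1188·1 = 1 ✓
b·c: 3625/12096·14/5 + (-7889/19008)·18/7 + 865/1188·1 = 1/2 ✓
b·c²: 3625/12096·196/25 + (-7889/19008)·324/49 + 865/1188·1 = 1/3 ✓
b·Ac: (-7889/19008)·72/1127 + 865/1188·459/1730 = 1/6 ✓
b·c³: 3625/12096·2744/125 + (-7889/19008)·5832/343 + 865/1188·1 = 1/4 ✓
b·(c∘Ac): (-7889/19008)·1296/7889 + 865/1188·459/1730 = 1/8 ✓
b·Ac²: (-7889/19008)·144/805 + 865/1188·936/4325 = 1/12 ✓
b·A²c: 865/1188·99/1730 = 1/24 ✓; 4 stages ⇒ order 4.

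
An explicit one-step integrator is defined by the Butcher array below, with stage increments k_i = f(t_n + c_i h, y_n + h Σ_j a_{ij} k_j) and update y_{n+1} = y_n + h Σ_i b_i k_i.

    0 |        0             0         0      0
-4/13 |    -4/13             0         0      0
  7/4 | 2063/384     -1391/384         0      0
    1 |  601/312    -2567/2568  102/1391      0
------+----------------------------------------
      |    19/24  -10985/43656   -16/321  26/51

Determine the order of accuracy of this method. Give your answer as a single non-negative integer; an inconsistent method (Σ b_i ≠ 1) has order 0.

4

b = (19/24, -10985/43656, -16/321, 26/51)
c = (0, -4/13, 7/4, 1)
Ac = (0, 0, 107/96, 17/39)
Σ b_i: 19/24·1 + (-10985/43656)·1 + (-16/321)·1 + 26/51·1 = 1 ✓
b·c: (-10985/43656)·(-4/13) + (-16/321)·7/4 + 26/51·1 = 1/2 ✓
b·c²: (-10985/43656)·16/169 + (-16/321)·49/16 + 26/51·1 = 1/3 ✓
b·Ac: (-16/321)·107/96 + 26/51·17/39 = 1/6 ✓
b·c³: (-10985/43656)·(-64/2197) + (-16/321)·343/64 + 26/51·1 = 1/4 ✓
b·(c∘Ac): (-16/321)·749/384 + 26/51·17/39 = 1/8 ✓
b·Ac²: (-16/321)·(-107/312) + 26/51·527/4056 = 1/12 ✓
b·A²c: 26/51·17/208 = 1/24 ✓; 4 stages ⇒ order 4.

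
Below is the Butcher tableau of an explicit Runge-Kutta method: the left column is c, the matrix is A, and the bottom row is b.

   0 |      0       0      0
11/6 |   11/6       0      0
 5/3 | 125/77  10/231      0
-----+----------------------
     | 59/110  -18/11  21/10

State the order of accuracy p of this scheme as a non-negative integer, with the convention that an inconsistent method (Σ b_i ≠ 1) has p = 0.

3

b = (59/110, -18/11, 21/10)
c = (0, 11/6, 5/3)
Ac = (0, 0, 5/63)
Σ b_i: 59/110·1 + (-18/11)·1 + 21/10·1 = 1 ✓
b·c: (-18/11)·11/6 + 21/10·5/3 = 1/2 ✓
b·c²: (-18/11)·121/36 + 21/10·25/9 = 1/3 ✓
b·Ac: 21/10·5/63 = 1/6 ✓; 3 stages ⇒ order 3.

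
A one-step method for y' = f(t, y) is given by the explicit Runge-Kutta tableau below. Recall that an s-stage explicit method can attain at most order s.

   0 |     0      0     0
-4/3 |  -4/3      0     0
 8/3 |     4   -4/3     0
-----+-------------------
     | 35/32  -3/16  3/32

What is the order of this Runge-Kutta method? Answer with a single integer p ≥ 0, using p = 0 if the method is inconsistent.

3

b = (35/32, -3/16, 3/32)
c = (0, -4/3, 8/3)
Ac = (0, 0, 16/9)
Σ b_i: 35/32·1 + (-3/16)·1 + 3/32·1 = 1 ✓
b·c: (-3/16)·(-4/3) + 3/32·8/3 = 1/2 ✓
b·c²: (-3/16)·16/9 + 3/32·64/9 = 1/3 ✓
b·Ac: 3/32·16/9 = 1/6 ✓; 3 stages ⇒ order 3.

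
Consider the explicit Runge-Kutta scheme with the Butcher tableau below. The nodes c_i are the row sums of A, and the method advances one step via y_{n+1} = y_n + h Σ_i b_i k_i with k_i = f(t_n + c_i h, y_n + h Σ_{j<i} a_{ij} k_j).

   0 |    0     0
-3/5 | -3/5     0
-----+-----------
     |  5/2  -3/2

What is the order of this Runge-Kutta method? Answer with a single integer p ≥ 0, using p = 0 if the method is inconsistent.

b = (5/2, -3/2)
c = (0, -3/5)
Σ b_i: 5/2·1 + (-3/2)·1 = 1 ✓
b·c: (-3/2)·(-3/5) = 9/10 ≠ 1/2 ⇒ order 1.

1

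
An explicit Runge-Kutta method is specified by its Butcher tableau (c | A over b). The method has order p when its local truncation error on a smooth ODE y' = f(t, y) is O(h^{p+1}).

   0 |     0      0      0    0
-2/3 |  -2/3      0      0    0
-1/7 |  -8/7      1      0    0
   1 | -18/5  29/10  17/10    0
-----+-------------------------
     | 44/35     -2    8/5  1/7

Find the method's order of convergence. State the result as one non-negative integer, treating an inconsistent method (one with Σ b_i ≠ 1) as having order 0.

b = (44/35, -2, 8/5, 1/7)
c = (0, -2/3, -1/7, 1)
Ac = (0, 0, -2/3, -457/210)
Σ b_i: 44/35·1 + (-2)·1 + 8/5·1 + 1/7·1 = 1 ✓
b·c: (-2)·(-2/3) + 8/5·(-1/7) + 1/7·1 = 131/105 ≠ 1/2 ⇒ order 1.

1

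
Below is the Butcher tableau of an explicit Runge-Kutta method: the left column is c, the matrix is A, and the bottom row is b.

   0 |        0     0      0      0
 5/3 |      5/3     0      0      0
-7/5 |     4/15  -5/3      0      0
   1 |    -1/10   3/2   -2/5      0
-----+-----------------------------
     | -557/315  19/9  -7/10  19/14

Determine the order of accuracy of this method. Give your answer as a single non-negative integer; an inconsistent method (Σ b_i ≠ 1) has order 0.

1

b = (-557/315, 19/9, -7/10, 19/14)
c = (0, 5/3, -7/5, 1)
Ac = (0, 0, -25/9, 153/50)
Σ b_i: (-557/315)·1 + 19/9·1 + (-7/10)·1 + 19/14·1 = 1 ✓
b·c: 19/9·5/3 + (-7/10)·(-7/5) + 19/14·1 = 27668/4725 ≠ 1/2 ⇒ order 1.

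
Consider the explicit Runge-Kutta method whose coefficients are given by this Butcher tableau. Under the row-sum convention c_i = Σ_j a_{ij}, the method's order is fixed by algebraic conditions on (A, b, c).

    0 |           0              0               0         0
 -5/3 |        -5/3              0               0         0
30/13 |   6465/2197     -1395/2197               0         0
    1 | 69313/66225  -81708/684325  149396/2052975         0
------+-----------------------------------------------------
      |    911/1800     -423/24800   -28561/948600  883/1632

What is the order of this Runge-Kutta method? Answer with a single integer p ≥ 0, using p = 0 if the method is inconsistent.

4

b = (911/1800, -423/24800, -28561/948600, 883/1632)
c = (0, -5/3, 30/13, 1)
Ac = (0, 0, 2325/2197, 324/883)
Σ b_i: 911/1800·1 + (-423/24800)·1 + (-28561/948600)·1 + 883/1632·1 = 1 ✓
b·c: (-423/24800)·(-5/3) + (-28561/948600)·30/13 + 883/1632·1 = 1/2 ✓
b·c²: (-423/24800)·25/9 + (-28561/948600)·900/169 + 883/1632·1 = 1/3 ✓
b·Ac: (-28561/948600)·2325/2197 + 883/1632·324/883 = 1/6 ✓
b·c³: (-423/24800)·(-125/27) + (-28561/948600)·27000/2197 + 883/1632·1 = 1/4 ✓
b·(c∘Ac): (-28561/948600)·69750/28561 + 883/1632·324/883 = 1/8 ✓
b·Ac²: (-28561/948600)·(-3875/2197) + 883/1632·148/2649 = 1/12 ✓
b·A²c: 883/1632·68/883 = 1/24 ✓; 4 stages ⇒ order 4.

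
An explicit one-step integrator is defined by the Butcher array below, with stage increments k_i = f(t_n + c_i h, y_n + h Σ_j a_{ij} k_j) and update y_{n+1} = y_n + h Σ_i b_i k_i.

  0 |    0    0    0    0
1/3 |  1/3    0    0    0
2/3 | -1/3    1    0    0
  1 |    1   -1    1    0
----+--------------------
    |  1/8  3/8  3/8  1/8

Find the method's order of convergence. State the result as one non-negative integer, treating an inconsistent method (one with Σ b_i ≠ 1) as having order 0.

b = (1/8, 3/8, 3/8, 1/8)
c = (0, 1/3, 2/3, 1)
Ac = (0, 0, 1/3, 1/3)
Σ b_i: 1/8·1 + 3/8·1 + 3/8·1 + 1/8·1 = 1 ✓
b·c: 3/8·1/3 + 3/8·2/3 + 1/8·1 = 1/2 ✓
b·c²: 3/8·1/9 + 3/8·4/9 + 1/8·1 = 1/3 ✓
b·Ac: 3/8·1/3 + 1/8·1/3 = 1/6 ✓
b·c³: 3/8·1/27 + 3/8·8/27 + 1/8·1 = 1/4 ✓
b·(c∘Ac): 3/8·2/9 + 1/8·1/3 = 1/8 ✓
b·Ac²: 3/8·1/9 + 1/8·1/3 = 1/12 ✓
b·A²c: 1/8·1/3 = 1/24 ✓; 4 stages ⇒ order 4.

4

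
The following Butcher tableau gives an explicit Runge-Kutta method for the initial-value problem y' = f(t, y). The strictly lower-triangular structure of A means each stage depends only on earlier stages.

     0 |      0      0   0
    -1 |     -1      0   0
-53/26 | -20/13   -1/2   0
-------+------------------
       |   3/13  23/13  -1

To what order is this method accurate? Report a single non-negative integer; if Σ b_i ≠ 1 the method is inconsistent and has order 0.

1

b = (3/13, 23/13, -1)
c = (0, -1, -53/26)
Ac = (0, 0, 1/2)
Σ b_i: 3/13·1 + 23/13·1 + (-1)·1 = 1 ✓
b·c: 23/13·(-1) + (-1)·(-53/26) = 7/26 ≠ 1/2 ⇒ order 1.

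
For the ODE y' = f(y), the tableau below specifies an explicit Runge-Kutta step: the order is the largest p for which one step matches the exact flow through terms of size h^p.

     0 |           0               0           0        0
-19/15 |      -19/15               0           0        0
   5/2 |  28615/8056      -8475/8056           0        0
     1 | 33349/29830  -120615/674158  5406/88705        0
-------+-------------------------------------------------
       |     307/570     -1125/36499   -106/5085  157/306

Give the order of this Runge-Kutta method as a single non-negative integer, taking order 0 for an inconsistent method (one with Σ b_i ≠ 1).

b = (307/570, -1125/36499, -106/5085, 157/306)
c = (0, -19/15, 5/2, 1)
Ac = (0, 0, 565/424, 119/314)
Σ b_i: 307/570·1 + (-1125/36499)·1 + (-106/5085)·1 + 157/306·1 = 1 ✓
b·c: (-1125/36499)·(-19/15) + (-106/5085)·5/2 + 157/306·1 = 1/2 ✓
b·c²: (-1125/36499)·361/225 + (-106/5085)·25/4 + 157/306·1 = 1/3 ✓
b·Ac: (-106/5085)·565/424 + 157/306·119/314 = 1/6 ✓
b·c³: (-1125/36499)·(-6859/3375) + (-106/5085)·125/8 + 157/306·1 = 1/4 ✓
b·(c∘Ac): (-106/5085)·2825/848 + 157/306·119/314 = 1/8 ✓
b·Ac²: (-106/5085)·(-2147/1272) + 157/306·221/2355 = 1/12 ✓
b·A²c: 157/306·51/628 = 1/24 ✓; 4 stages ⇒ order 4.

4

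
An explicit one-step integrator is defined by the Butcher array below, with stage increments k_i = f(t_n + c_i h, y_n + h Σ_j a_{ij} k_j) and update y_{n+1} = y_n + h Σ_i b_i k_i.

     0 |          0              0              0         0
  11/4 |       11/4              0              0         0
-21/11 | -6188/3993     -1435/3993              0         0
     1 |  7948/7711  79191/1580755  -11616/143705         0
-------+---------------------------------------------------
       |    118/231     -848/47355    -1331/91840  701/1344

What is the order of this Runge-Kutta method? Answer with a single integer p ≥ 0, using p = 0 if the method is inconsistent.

4

b = (118/231, -848/47355, -1331/91840, 701/1344)
c = (0, 11/4, -21/11, 1)
Ac = (0, 0, -1435/1452, 819/2804)
Σ b_i: 118/231·1 + (-848/47355)·1 + (-1331/91840)·1 + 701/1344·1 = 1 ✓
b·c: (-848/47355)·11/4 + (-1331/91840)·(-21/11) + 701/1344·1 = 1/2 ✓
b·c²: (-848/47355)·121/16 + (-1331/91840)·441/121 + 701/1344·1 = 1/3 ✓
b·Ac: (-1331/91840)·(-1435/1452) + 701/1344·819/2804 = 1/6 ✓
b·c³: (-848/47355)·1331/64 + (-1331/91840)·(-9261/1331) + 701/1344·1 = 1/4 ✓
b·(c∘Ac): (-1331/91840)·10045/5324 + 701/1344·819/2804 = 1/8 ✓
b·Ac²: (-1331/91840)·(-1435/528) + 701/1344·945/11216 = 1/12 ✓
b·A²c: 701/1344·56/701 = 1/24 ✓; 4 stages ⇒ order 4.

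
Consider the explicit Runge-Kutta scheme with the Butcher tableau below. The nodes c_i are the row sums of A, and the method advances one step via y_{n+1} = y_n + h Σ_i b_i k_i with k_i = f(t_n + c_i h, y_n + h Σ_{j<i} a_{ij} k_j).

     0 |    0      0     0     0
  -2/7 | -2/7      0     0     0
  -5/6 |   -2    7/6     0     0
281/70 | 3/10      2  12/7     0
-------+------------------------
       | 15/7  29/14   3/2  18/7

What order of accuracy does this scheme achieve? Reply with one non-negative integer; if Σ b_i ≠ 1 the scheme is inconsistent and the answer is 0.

0

b = (15/7, 29/14, 3/2, 18/7)
c = (0, -2/7, -5/6, 281/70)
Ac = (0, 0, -1/3, -2)
Σ b_i: 15/7·1 + 29/14·1 + 3/2·1 + 18/7·1 = 58/7 ≠ 1 ⇒ order 0.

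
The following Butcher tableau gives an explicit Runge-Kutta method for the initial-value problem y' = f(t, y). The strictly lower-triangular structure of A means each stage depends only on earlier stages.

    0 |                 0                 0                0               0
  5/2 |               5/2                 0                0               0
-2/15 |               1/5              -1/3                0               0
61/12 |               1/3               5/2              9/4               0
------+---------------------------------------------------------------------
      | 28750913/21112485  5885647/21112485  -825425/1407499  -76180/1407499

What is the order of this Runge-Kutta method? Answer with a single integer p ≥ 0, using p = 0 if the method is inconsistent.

3

b = (28750913/21112485, 5885647/21112485, -825425/1407499, -76180/1407499)
c = (0, 5/2, -2/15, 61/12)
Ac = (0, 0, -5/6, 119/20)
Σ b_i: 28750913/21112485·1 + 5885647/21112485·1 + (-825425/1407499)·1 + (-76180/1407499)·1 = 1 ✓
b·c: 5885647/21112485·5/2 + (-825425/1407499)·(-2/15) + (-76180/1407499)·61/12 = 1/2 ✓
b·c²: 5885647/21112485·25/4 + (-825425/1407499)·4/225 + (-76180/1407499)·3721/144 = 1/3 ✓
b·Ac: (-825425/1407499)·(-5/6) + (-76180/1407499)·119/20 = 1/6 ✓
b·c³: 5885647/21112485·125/8 + (-825425/1407499)·(-8/3375) + (-76180/1407499)·226981/1728 = -8367333799/3040197840 ≠ 1/4 ⇒ order 3.
b·(c∘Ac): (-825425/1407499)·1/9 + (-76180/1407499)·7259/240 = -86250293/50669964 ≠ 1/8
b·Ac²: (-825425/1407499)·(-25/12) + (-76180/1407499)·3133/200 = 31576543/84449940 ≠ 1/12
b·A²c: (-76180/1407499)·(-15/8) = 285675/2814998 ≠ 1/24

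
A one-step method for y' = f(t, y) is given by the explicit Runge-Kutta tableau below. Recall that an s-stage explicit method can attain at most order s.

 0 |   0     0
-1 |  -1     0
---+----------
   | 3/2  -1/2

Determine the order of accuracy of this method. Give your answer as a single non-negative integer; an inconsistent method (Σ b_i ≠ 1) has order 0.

b = (3/2, -1/2)
c = (0, -1)
Σ b_i: 3/2·1 + (-1/2)·1 = 1 ✓
b·c: (-1/2)·(-1) = 1/2 ✓; 2 stages ⇒ order 2.

2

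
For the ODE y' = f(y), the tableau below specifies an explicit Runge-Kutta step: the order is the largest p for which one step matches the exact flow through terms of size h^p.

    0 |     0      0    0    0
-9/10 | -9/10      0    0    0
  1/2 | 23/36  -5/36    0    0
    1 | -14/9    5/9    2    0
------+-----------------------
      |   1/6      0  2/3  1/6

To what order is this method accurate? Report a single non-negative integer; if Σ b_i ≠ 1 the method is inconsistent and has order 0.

4

b = (1/6, 0, 2/3, 1/6)
c = (0, -9/10, 1/2, 1)
Ac = (0, 0, 1/8, 1/2)
Σ b_i: 1/6·1 + 2/3·1 + 1/6·1 = 1 ✓
b·c: 2/3·1/2 + 1/6·1 = 1/2 ✓
b·c²: 2/3·1/4 + 1/6·1 = 1/3 ✓
b·Ac: 2/3·1/8 + 1/6·1/2 = 1/6 ✓
b·c³: 2/3·1/8 + 1/6·1 = 1/4 ✓
b·(c∘Ac): 2/3·1/16 + 1/6·1/2 = 1/8 ✓
b·Ac²: 2/3·(-9/80) + 1/6·19/20 = 1/12 ✓
b·A²c: 1/6·1/4 = 1/24 ✓; 4 stages ⇒ order 4.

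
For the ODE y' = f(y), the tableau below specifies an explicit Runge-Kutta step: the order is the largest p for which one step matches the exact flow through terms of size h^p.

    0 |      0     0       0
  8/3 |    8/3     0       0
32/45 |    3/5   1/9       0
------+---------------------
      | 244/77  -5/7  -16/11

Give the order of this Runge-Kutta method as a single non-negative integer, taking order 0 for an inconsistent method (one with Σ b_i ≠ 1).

b = (244/77, -5/7, -16/11)
c = (0, 8/3, 32/45)
Ac = (0, 0, 8/27)
Σ b_i: 244/77·1 + (-5/7)·1 + (-16/11)·1 = 1 ✓
b·c: (-5/7)·8/3 + (-16/11)·32/45 = -10184/3465 ≠ 1/2 ⇒ order 1.

1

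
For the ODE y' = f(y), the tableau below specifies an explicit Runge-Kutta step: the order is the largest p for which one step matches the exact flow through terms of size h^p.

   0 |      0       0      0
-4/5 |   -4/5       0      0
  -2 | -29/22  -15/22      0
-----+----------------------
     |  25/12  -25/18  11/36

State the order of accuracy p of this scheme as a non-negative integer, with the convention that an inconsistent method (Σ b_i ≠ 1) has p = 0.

3

b = (25/12, -25/18, 11/36)
c = (0, -4/5, -2)
Ac = (0, 0, 6/11)
Σ b_i: 25/12·1 + (-25/18)·1 + 11/36·1 = 1 ✓
b·c: (-25/18)·(-4/5) + 11/36·(-2) = 1/2 ✓
b·c²: (-25/18)·16/25 + 11/36·4 = 1/3 ✓
b·Ac: 11/36·6/11 = 1/6 ✓; 3 stages ⇒ order 3.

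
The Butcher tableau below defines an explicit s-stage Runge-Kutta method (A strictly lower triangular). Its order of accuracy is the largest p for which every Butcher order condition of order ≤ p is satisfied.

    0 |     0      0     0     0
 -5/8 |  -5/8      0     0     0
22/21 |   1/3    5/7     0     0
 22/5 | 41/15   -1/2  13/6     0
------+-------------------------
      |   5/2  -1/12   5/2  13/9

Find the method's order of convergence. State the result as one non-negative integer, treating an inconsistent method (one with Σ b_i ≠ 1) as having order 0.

0

b = (5/2, -1/12, 5/2, 13/9)
c = (0, -5/8, 22/21, 22/5)
Ac = (0, 0, -25/56, 2603/1008)
Σ b_i: 5/2·1 + (-1/12)·1 + 5/2·1 + 13/9·1 = 229/36 ≠ 1 ⇒ order 0.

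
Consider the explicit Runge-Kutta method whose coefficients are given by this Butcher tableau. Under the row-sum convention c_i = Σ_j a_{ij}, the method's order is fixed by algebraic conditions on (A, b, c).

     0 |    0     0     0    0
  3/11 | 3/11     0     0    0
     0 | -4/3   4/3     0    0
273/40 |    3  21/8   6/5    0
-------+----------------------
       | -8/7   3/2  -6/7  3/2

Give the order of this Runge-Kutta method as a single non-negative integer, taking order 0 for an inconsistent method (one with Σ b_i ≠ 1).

1

b = (-8/7, 3/2, -6/7, 3/2)
c = (0, 3/11, 0, 273/40)
Ac = (0, 0, 4/11, 63/88)
Σ b_i: (-8/7)·1 + 3/2·1 + (-6/7)·1 + 3/2·1 = 1 ✓
b·c: 3/2·3/11 + 3/2·273/40 = 9369/880 ≠ 1/2 ⇒ order 1.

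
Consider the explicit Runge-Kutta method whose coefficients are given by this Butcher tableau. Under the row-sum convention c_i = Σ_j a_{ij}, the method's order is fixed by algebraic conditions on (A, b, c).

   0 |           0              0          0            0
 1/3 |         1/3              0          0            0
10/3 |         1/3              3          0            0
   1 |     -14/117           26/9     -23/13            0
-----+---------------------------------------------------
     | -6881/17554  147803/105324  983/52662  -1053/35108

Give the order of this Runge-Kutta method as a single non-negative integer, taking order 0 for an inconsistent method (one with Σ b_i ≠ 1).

3

b = (-6881/17554, 147803/105324, 983/52662, -1053/35108)
c = (0, 1/3, 10/3, 1)
Ac = (0, 0, 1, -1732/351)
Σ b_i: (-6881/17554)·1 + 147803/105324·1 + 983/52662·1 + (-1053/35108)·1 = 1 ✓
b·c: 147803/105324·1/3 + 983/52662·10/3 + (-1053/35108)·1 = 1/2 ✓
b·c²: 147803/105324·1/9 + 983/52662·100/9 + (-1053/35108)·1 = 1/3 ✓
b·Ac: 983/52662·1 + (-1053/35108)·(-1732/351) = 1/6 ✓
b·c³: 147803/105324·1/27 + 983/52662·1000/27 + (-1053/35108)·1 = 37565/52662 ≠ 1/4 ⇒ order 3.
b·(c∘Ac): 983/52662·10/3 + (-1053/35108)·(-1732/351) = 16606/78993 ≠ 1/8
b·Ac²: 983/52662·1/3 + (-1053/35108)·(-20362/1053) = 46306/78993 ≠ 1/12
b·A²c: (-1053/35108)·(-23/13) = 1863/35108 ≠ 1/24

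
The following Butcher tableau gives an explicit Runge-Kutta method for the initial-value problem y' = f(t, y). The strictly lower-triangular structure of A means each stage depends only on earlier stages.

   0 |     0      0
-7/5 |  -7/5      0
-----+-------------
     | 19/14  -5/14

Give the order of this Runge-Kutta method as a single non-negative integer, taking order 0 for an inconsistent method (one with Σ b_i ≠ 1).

b = (19/14, -5/14)
c = (0, -7/5)
Σ b_i: 19/14·1 + (-5/14)·1 = 1 ✓
b·c: (-5/14)·(-7/5) = 1/2 ✓; 2 stages ⇒ order 2.

2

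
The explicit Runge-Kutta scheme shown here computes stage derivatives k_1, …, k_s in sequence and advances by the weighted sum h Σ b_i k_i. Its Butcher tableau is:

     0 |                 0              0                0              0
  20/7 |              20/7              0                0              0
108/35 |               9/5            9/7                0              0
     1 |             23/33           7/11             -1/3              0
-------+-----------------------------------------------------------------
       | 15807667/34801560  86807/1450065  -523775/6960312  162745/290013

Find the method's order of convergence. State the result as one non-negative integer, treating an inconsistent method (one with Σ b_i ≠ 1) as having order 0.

b = (15807667/34801560, 86807/1450065, -523775/6960312, 162745/290013)
c = (0, 20/7, 108/35, 1)
Ac = (0, 0, 180/49, 304/385)
Σ b_i: 15807667/34801560·1 + 86807/1450065·1 + (-523775/6960312)·1 + 162745/290013·1 = 1 ✓
b·c: 86807/1450065·20/7 + (-523775/6960312)·108/35 + 162745/290013·1 = 1/2 ✓
b·c²: 86807/1450065·400/49 + (-523775/6960312)·11664/1225 + 162745/290013·1 = 1/3 ✓
b·Ac: (-523775/6960312)·180/49 + 162745/290013·304/385 = 1/6 ✓
b·c³: 86807/1450065·8000/343 + (-523775/6960312)·1259712/42875 + 162745/290013·1 = -6005353/23684395 ≠ 1/4 ⇒ order 3.
b·(c∘Ac): (-523775/6960312)·3888/343 + 162745/290013·304/385 = -5824898/14210637 ≠ 1/8
b·Ac²: (-523775/6960312)·3600/343 + 162745/290013·27232/13475 = 24460738/71053185 ≠ 1/12
b·A²c: 162745/290013·(-60/49) = -3254900/4736879 ≠ 1/24

3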